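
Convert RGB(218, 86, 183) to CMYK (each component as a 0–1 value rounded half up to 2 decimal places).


R'=218/255≈0.8549, G'=86/255≈0.3373, B'=183/255≈0.7176
K = 1 - max(R',G',B') = 1 - 218/255 = 37/255 = 0.14509… → 0.15
(1-R'-K)/(1-K) simplifies to (max-R)/max with max = 218:
C = (218-218)/218 = 0/218 = 0 → 0.00
M = (218-86)/218 = 132/218 = 0.60550… → 0.61
Y = (218-183)/218 = 35/218 = 0.16055… → 0.16
= CMYK(0.00, 0.61, 0.16, 0.15)


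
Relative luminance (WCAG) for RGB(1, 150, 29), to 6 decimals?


Linearize each channel (sRGB transfer function): c = v/255; c_lin = c/12.92 if c ≤ 0.04045, else ((c+0.055)/1.055)^2.4
  R: 1/255 ≈ 0.003922 ≤ 0.04045 → 0.003922/12.92 ≈ 0.000304
  G: 150/255 ≈ 0.588235 > 0.04045 → ((0.588235+0.055)/1.055)^2.4 ≈ 0.304987
  B: 29/255 ≈ 0.113725 > 0.04045 → ((0.113725+0.055)/1.055)^2.4 ≈ 0.012286
R_lin = 0.000304, G_lin = 0.304987, B_lin = 0.012286
L = 0.2126×R + 0.7152×G + 0.0722×B
L = 0.2126×0.000304 + 0.7152×0.304987 + 0.0722×0.012286
L ≈ 0.219079


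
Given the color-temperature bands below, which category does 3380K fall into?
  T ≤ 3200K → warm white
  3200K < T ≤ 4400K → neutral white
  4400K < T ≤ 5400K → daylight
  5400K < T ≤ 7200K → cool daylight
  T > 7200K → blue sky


Temperature: 3380K
3200K < 3380K ≤ 4400K → neutral white
Classification: neutral white


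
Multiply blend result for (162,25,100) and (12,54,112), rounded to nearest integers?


Multiply: C = A×B/255, rounded to nearest integer
R: 162×12/255 = 1944/255 ≈ 7.624 → 8
G: 25×54/255 = 1350/255 ≈ 5.294 → 5
B: 100×112/255 = 11200/255 ≈ 43.922 → 44
= RGB(8, 5, 44)


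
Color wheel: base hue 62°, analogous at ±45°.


Base hue: 62°
Left analog: (62 - 45) mod 360 = 17°
Right analog: (62 + 45) mod 360 = 107°
Analogous hues = 17° and 107°


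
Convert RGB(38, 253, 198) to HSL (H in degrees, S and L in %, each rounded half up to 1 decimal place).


Normalize: R'=38/255≈0.1490, G'=253/255≈0.9922, B'=198/255≈0.7765
Max=253/255, Min=38/255, Δ=Max-Min=215/255
L = (Max+Min)/2 = (253+38)/510 = 291/510 = 0.57058… → L = 57.1%
L > 0.5 → S = Δ/(2-Max-Min) = 215/(510-253-38) = 215/219 = 0.98173… → S = 98.2%
(the 1/255 factors cancel in S and H, so raw channel differences can be used)
Max is G' → H = 60 × ((B-R)/Δ + 2) = 60 × ((198-38)/215 + 2)
  160/215 + 2 = 0.7441… + 2 = 2.7441…
  H = 60 × 2.7441… = 164.651…° → H = 164.7°
= HSL(164.7°, 98.2%, 57.1%)


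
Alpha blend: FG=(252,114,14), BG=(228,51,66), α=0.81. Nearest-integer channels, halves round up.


C = α×F + (1-α)×B, with 1-α = 0.19
R: 0.81×252 + 0.19×228 = 204.12 + 43.32 = 247.44 → 247
G: 0.81×114 + 0.19×51 = 92.34 + 9.69 = 102.03 → 102
B: 0.81×14 + 0.19×66 = 11.34 + 12.54 = 23.88 → 24
= RGB(247, 102, 24)


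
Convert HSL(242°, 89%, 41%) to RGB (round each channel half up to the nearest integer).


H=242°, S=0.89, L=0.41
C = (1-|2L-1|)×S = (1-|-0.18|)×0.89 = 0.7298
H' = H/60 = 242/60 ≈ 4.0333; X = C×(1-|H' mod 2 - 1|) ≈ 0.0243
m = L - C/2 = 0.41 - 0.3649 = 0.0451
Sector ⌊H'⌋ = 4 → (R',G',B') = (≈0.0243, 0.0, 0.7298)
RGB = ((R'+m)×255, (G'+m)×255, (B'+m)×255) = (17.7038, 11.5005, 197.5995)
Round half up → RGB(18, 12, 198)


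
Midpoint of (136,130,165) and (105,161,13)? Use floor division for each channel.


Midpoint: each channel = ⌊(C₁+C₂)/2⌋
R: ⌊(136+105)/2⌋ = 120
G: ⌊(130+161)/2⌋ = 145
B: ⌊(165+13)/2⌋ = 89
= RGB(120, 145, 89)


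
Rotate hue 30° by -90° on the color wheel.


New hue = (H + rotation) mod 360
New hue = (30 -90) mod 360
= -60 mod 360
= 300°


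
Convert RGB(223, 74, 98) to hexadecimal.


R = 223 → DF (hex)
G = 74 → 4A (hex)
B = 98 → 62 (hex)
Hex = #DF4A62


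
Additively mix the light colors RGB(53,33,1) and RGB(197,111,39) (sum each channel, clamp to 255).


Additive: each channel = min(255, C₁+C₂)
R: 53+197 = 250 → 250
G: 33+111 = 144 → 144
B: 1+39 = 40 → 40
= RGB(250, 144, 40)


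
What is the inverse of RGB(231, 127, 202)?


Invert: (255-R, 255-G, 255-B)
R: 255-231 = 24
G: 255-127 = 128
B: 255-202 = 53
= RGB(24, 128, 53)


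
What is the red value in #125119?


Color: #125119
R = 12 = 18
G = 51 = 81
B = 19 = 25
Red = 18


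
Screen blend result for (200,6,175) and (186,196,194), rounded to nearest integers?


Screen: C = 255 - (255-A)×(255-B)/255, rounded to nearest integer
R: 255 - (255-200)×(255-186)/255 = 255 - 3795/255 ≈ 255 - 14.882 = 240.118 → 240
G: 255 - (255-6)×(255-196)/255 = 255 - 14691/255 ≈ 255 - 57.612 = 197.388 → 197
B: 255 - (255-175)×(255-194)/255 = 255 - 4880/255 ≈ 255 - 19.137 = 235.863 → 236
= RGB(240, 197, 236)


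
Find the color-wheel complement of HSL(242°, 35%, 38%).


Complement = opposite side of color wheel = hue + 180°
H' = (242 + 180) mod 360 = 62°
S and L unchanged.
= HSL(62°, 35%, 38%)


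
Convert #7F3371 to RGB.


7F → 127 (R)
33 → 51 (G)
71 → 113 (B)
= RGB(127, 51, 113)


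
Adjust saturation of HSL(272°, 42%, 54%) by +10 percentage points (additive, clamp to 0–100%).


Original S = 42%
Adjustment = +10 percentage points
New S = 42 + (10) = 52
Clamp to [0, 100] → 52
= HSL(272°, 52%, 54%)


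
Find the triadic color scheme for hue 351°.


Triadic: equally spaced at 120° intervals
H1 = 351°
H2 = (351 + 120) mod 360 = 111°
H3 = (351 + 240) mod 360 = 231°
Triadic = 351°, 111°, 231°


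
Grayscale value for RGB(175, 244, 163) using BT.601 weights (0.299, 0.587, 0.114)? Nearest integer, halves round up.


Gray = 0.299×R + 0.587×G + 0.114×B
Gray = 0.299×175 + 0.587×244 + 0.114×163
Gray = 52.325 + 143.228 + 18.582
Gray = 214.135 → round half up → 214
Gray = 214


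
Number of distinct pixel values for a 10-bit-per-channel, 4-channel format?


Total bits = 10 bits/channel × 4 channels = 40 bits
Distinct pixel values = 2^40
= 1,099,511,627,776 pixel values


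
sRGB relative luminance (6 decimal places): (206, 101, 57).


Linearize each channel (sRGB transfer function): c = v/255; c_lin = c/12.92 if c ≤ 0.04045, else ((c+0.055)/1.055)^2.4
  R: 206/255 ≈ 0.807843 > 0.04045 → ((0.807843+0.055)/1.055)^2.4 ≈ 0.617207
  G: 101/255 ≈ 0.396078 > 0.04045 → ((0.396078+0.055)/1.055)^2.4 ≈ 0.130136
  B: 57/255 ≈ 0.223529 > 0.04045 → ((0.223529+0.055)/1.055)^2.4 ≈ 0.040915
R_lin = 0.617207, G_lin = 0.130136, B_lin = 0.040915
L = 0.2126×R + 0.7152×G + 0.0722×B
L = 0.2126×0.617207 + 0.7152×0.130136 + 0.0722×0.040915
L ≈ 0.227246


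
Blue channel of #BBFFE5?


Color: #BBFFE5
R = BB = 187
G = FF = 255
B = E5 = 229
Blue = 229


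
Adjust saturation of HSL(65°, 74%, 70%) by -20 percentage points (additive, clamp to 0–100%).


Original S = 74%
Adjustment = -20 percentage points
New S = 74 + (-20) = 54
Clamp to [0, 100] → 54
= HSL(65°, 54%, 70%)


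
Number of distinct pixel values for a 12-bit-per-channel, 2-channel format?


Total bits = 12 bits/channel × 2 channels = 24 bits
Distinct pixel values = 2^24
= 16,777,216 pixel values


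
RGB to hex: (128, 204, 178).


R = 128 → 80 (hex)
G = 204 → CC (hex)
B = 178 → B2 (hex)
Hex = #80CCB2


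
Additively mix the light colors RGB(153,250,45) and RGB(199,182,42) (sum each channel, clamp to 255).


Additive: each channel = min(255, C₁+C₂)
R: 153+199 = 352 → 255
G: 250+182 = 432 → 255
B: 45+42 = 87 → 87
= RGB(255, 255, 87)


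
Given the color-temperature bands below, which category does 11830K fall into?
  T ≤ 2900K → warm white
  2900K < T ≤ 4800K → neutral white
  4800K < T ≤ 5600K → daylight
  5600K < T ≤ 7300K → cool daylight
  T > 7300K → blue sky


Temperature: 11830K
11830K > 7300K → blue sky
Classification: blue sky


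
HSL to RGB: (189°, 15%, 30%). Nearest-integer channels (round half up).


H=189°, S=0.15, L=0.30
C = (1-|2L-1|)×S = (1-|-0.40|)×0.15 = 0.09
H' = H/60 = 189/60 ≈ 3.1500; X = C×(1-|H' mod 2 - 1|) = 0.0765
m = L - C/2 = 0.30 - 0.045 = 0.255
Sector ⌊H'⌋ = 3 → (R',G',B') = (0.0, 0.0765, 0.09)
RGB = ((R'+m)×255, (G'+m)×255, (B'+m)×255) = (65.025, 84.5325, 87.975)
Round half up → RGB(65, 85, 88)


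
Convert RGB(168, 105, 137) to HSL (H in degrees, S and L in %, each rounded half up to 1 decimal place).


Normalize: R'=168/255≈0.6588, G'=105/255≈0.4118, B'=137/255≈0.5373
Max=168/255, Min=105/255, Δ=Max-Min=63/255
L = (Max+Min)/2 = (168+105)/510 = 273/510 = 0.53529… → L = 53.5%
L > 0.5 → S = Δ/(2-Max-Min) = 63/(510-168-105) = 63/237 = 0.26582… → S = 26.6%
(the 1/255 factors cancel in S and H, so raw channel differences can be used)
Max is R' → H = 60 × (((G-B)/Δ) mod 6) = 60 × (((105-137)/63) mod 6)
  (-32)/63 = -0.5079…; negative, so add 6 → 5.4920…
  H = 60 × 5.4920… = 329.523…° → H = 329.5°
= HSL(329.5°, 26.6%, 53.5%)


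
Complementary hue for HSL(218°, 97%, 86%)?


Complement = opposite side of color wheel = hue + 180°
H' = (218 + 180) mod 360 = 38°
S and L unchanged.
= HSL(38°, 97%, 86%)


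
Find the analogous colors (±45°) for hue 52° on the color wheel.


Base hue: 52°
Left analog: (52 - 45) mod 360 = 7°
Right analog: (52 + 45) mod 360 = 97°
Analogous hues = 7° and 97°


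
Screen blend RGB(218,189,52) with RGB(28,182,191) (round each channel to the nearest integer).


Screen: C = 255 - (255-A)×(255-B)/255, rounded to nearest integer
R: 255 - (255-218)×(255-28)/255 = 255 - 8399/255 ≈ 255 - 32.937 = 222.063 → 222
G: 255 - (255-189)×(255-182)/255 = 255 - 4818/255 ≈ 255 - 18.894 = 236.106 → 236
B: 255 - (255-52)×(255-191)/255 = 255 - 12992/255 ≈ 255 - 50.949 = 204.051 → 204
= RGB(222, 236, 204)


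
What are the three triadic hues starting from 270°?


Triadic: equally spaced at 120° intervals
H1 = 270°
H2 = (270 + 120) mod 360 = 30°
H3 = (270 + 240) mod 360 = 150°
Triadic = 270°, 30°, 150°


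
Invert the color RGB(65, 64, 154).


Invert: (255-R, 255-G, 255-B)
R: 255-65 = 190
G: 255-64 = 191
B: 255-154 = 101
= RGB(190, 191, 101)


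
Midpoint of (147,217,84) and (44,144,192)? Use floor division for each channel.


Midpoint: each channel = ⌊(C₁+C₂)/2⌋
R: ⌊(147+44)/2⌋ = 95
G: ⌊(217+144)/2⌋ = 180
B: ⌊(84+192)/2⌋ = 138
= RGB(95, 180, 138)


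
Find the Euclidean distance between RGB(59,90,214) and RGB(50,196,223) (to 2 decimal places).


d = √[(R₁-R₂)² + (G₁-G₂)² + (B₁-B₂)²]
d = √[(59-50)² + (90-196)² + (214-223)²]
d = √[81 + 11236 + 81]
d = √11398
d ≈ 106.76


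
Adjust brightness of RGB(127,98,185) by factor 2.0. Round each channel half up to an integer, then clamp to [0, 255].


Multiply each channel by 2.0, round half up, clamp to [0, 255]
R: 127×2.0 = 254
G: 98×2.0 = 196
B: 185×2.0 = 370 → clamp → 255
= RGB(254, 196, 255)


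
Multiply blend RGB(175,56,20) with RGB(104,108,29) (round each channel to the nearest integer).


Multiply: C = A×B/255, rounded to nearest integer
R: 175×104/255 = 18200/255 ≈ 71.373 → 71
G: 56×108/255 = 6048/255 ≈ 23.718 → 24
B: 20×29/255 = 580/255 ≈ 2.275 → 2
= RGB(71, 24, 2)


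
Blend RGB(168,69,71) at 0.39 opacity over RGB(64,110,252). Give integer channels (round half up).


C = α×F + (1-α)×B, with 1-α = 0.61
R: 0.39×168 + 0.61×64 = 65.52 + 39.04 = 104.56 → 105
G: 0.39×69 + 0.61×110 = 26.91 + 67.10 = 94.01 → 94
B: 0.39×71 + 0.61×252 = 27.69 + 153.72 = 181.41 → 181
= RGB(105, 94, 181)


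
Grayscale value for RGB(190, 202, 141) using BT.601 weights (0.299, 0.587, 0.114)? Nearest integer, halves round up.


Gray = 0.299×R + 0.587×G + 0.114×B
Gray = 0.299×190 + 0.587×202 + 0.114×141
Gray = 56.810 + 118.574 + 16.074
Gray = 191.458 → round half up → 191
Gray = 191


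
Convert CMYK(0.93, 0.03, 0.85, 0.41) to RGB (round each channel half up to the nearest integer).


R = 255 × (1-C) × (1-K) = 255 × 0.07 × 0.59 = 10.5315 → 11
G = 255 × (1-M) × (1-K) = 255 × 0.97 × 0.59 = 145.9365 → 146
B = 255 × (1-Y) × (1-K) = 255 × 0.15 × 0.59 = 22.5675 → 23
= RGB(11, 146, 23)


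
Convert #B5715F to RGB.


B5 → 181 (R)
71 → 113 (G)
5F → 95 (B)
= RGB(181, 113, 95)


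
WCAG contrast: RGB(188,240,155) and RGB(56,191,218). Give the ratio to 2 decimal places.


Linearize each sRGB channel c=v/255: c/12.92 if c ≤ 0.04045 else ((c+0.055)/1.055)^2.4
L = 0.2126×R_lin + 0.7152×G_lin + 0.0722×B_lin
Color 1 (188,240,155):
  R=188: 188/255≈0.7373 > 0.04045 → ((0.7373+0.055)/1.055)^2.4 ≈ 0.50289
  G=240: 240/255≈0.9412 > 0.04045 → ((0.9412+0.055)/1.055)^2.4 ≈ 0.87137
  B=155: 155/255≈0.6078 > 0.04045 → ((0.6078+0.055)/1.055)^2.4 ≈ 0.32778
  L1 = 0.2126×0.50289 + 0.7152×0.87137 + 0.0722×0.32778 ≈ 0.75378
Color 2 (56,191,218):
  R=56: 56/255≈0.2196 > 0.04045 → ((0.2196+0.055)/1.055)^2.4 ≈ 0.03955
  G=191: 191/255≈0.7490 > 0.04045 → ((0.7490+0.055)/1.055)^2.4 ≈ 0.52100
  B=218: 218/255≈0.8549 > 0.04045 → ((0.8549+0.055)/1.055)^2.4 ≈ 0.70110
  L2 = 0.2126×0.03955 + 0.7152×0.52100 + 0.0722×0.70110 ≈ 0.43164
Lighter = 0.75378, Darker = 0.43164
Ratio = (L_lighter + 0.05) / (L_darker + 0.05)
Ratio = (0.75378 + 0.05) / (0.43164 + 0.05) = 0.80378 / 0.48164 ≈ 1.6688
Ratio ≈ 1.67:1


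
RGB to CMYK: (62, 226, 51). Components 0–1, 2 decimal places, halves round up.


R'=62/255≈0.2431, G'=226/255≈0.8863, B'=51/255≈0.2000
K = 1 - max(R',G',B') = 1 - 226/255 = 29/255 = 0.11372… → 0.11
(1-R'-K)/(1-K) simplifies to (max-R)/max with max = 226:
C = (226-62)/226 = 164/226 = 0.72566… → 0.73
M = (226-226)/226 = 0/226 = 0 → 0.00
Y = (226-51)/226 = 175/226 = 0.77433… → 0.77
= CMYK(0.73, 0.00, 0.77, 0.11)


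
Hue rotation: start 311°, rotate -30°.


New hue = (H + rotation) mod 360
New hue = (311 -30) mod 360
= 281 mod 360
= 281°


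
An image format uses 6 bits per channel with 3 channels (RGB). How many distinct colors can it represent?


Total bits = 6 bits/channel × 3 channels = 18 bits
Distinct colors = 2^18
= 262,144 colors


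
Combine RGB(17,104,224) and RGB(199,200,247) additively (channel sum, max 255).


Additive: each channel = min(255, C₁+C₂)
R: 17+199 = 216 → 216
G: 104+200 = 304 → 255
B: 224+247 = 471 → 255
= RGB(216, 255, 255)


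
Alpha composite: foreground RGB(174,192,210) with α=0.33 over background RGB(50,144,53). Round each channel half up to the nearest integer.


C = α×F + (1-α)×B, with 1-α = 0.67
R: 0.33×174 + 0.67×50 = 57.42 + 33.50 = 90.92 → 91
G: 0.33×192 + 0.67×144 = 63.36 + 96.48 = 159.84 → 160
B: 0.33×210 + 0.67×53 = 69.30 + 35.51 = 104.81 → 105
= RGB(91, 160, 105)


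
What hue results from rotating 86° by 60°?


New hue = (H + rotation) mod 360
New hue = (86 + 60) mod 360
= 146 mod 360
= 146°


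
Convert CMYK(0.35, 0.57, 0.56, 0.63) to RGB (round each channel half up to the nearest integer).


R = 255 × (1-C) × (1-K) = 255 × 0.65 × 0.37 = 61.3275 → 61
G = 255 × (1-M) × (1-K) = 255 × 0.43 × 0.37 = 40.5705 → 41
B = 255 × (1-Y) × (1-K) = 255 × 0.44 × 0.37 = 41.514 → 42
= RGB(61, 41, 42)


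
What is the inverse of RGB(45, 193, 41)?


Invert: (255-R, 255-G, 255-B)
R: 255-45 = 210
G: 255-193 = 62
B: 255-41 = 214
= RGB(210, 62, 214)


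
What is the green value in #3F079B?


Color: #3F079B
R = 3F = 63
G = 07 = 7
B = 9B = 155
Green = 7


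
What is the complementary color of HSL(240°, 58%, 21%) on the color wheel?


Complement = opposite side of color wheel = hue + 180°
H' = (240 + 180) mod 360 = 60°
S and L unchanged.
= HSL(60°, 58%, 21%)


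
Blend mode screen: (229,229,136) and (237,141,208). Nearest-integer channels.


Screen: C = 255 - (255-A)×(255-B)/255, rounded to nearest integer
R: 255 - (255-229)×(255-237)/255 = 255 - 468/255 ≈ 255 - 1.835 = 253.165 → 253
G: 255 - (255-229)×(255-141)/255 = 255 - 2964/255 ≈ 255 - 11.624 = 243.376 → 243
B: 255 - (255-136)×(255-208)/255 = 255 - 5593/255 ≈ 255 - 21.933 = 233.067 → 233
= RGB(253, 243, 233)


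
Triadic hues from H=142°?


Triadic: equally spaced at 120° intervals
H1 = 142°
H2 = (142 + 120) mod 360 = 262°
H3 = (142 + 240) mod 360 = 22°
Triadic = 142°, 262°, 22°


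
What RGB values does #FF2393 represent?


FF → 255 (R)
23 → 35 (G)
93 → 147 (B)
= RGB(255, 35, 147)


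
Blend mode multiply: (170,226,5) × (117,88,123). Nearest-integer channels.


Multiply: C = A×B/255, rounded to nearest integer
R: 170×117/255 = 19890/255 ≈ 78.000 → 78
G: 226×88/255 = 19888/255 ≈ 77.992 → 78
B: 5×123/255 = 615/255 ≈ 2.412 → 2
= RGB(78, 78, 2)


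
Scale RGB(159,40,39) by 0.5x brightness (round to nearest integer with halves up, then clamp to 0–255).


Multiply each channel by 0.5, round half up, clamp to [0, 255]
R: 159×0.5 = 79.5 → round → 80
G: 40×0.5 = 20
B: 39×0.5 = 19.5 → round → 20
= RGB(80, 20, 20)


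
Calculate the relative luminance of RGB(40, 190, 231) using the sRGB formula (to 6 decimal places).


Linearize each channel (sRGB transfer function): c = v/255; c_lin = c/12.92 if c ≤ 0.04045, else ((c+0.055)/1.055)^2.4
  R: 40/255 ≈ 0.156863 > 0.04045 → ((0.156863+0.055)/1.055)^2.4 ≈ 0.021219
  G: 190/255 ≈ 0.745098 > 0.04045 → ((0.745098+0.055)/1.055)^2.4 ≈ 0.514918
  B: 231/255 ≈ 0.905882 > 0.04045 → ((0.905882+0.055)/1.055)^2.4 ≈ 0.799103
R_lin = 0.021219, G_lin = 0.514918, B_lin = 0.799103
L = 0.2126×R + 0.7152×G + 0.0722×B
L = 0.2126×0.021219 + 0.7152×0.514918 + 0.0722×0.799103
L ≈ 0.430475


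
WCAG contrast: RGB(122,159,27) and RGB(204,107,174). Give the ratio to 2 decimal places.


Linearize each sRGB channel c=v/255: c/12.92 if c ≤ 0.04045 else ((c+0.055)/1.055)^2.4
L = 0.2126×R_lin + 0.7152×G_lin + 0.0722×B_lin
Color 1 (122,159,27):
  R=122: 122/255≈0.4784 > 0.04045 → ((0.4784+0.055)/1.055)^2.4 ≈ 0.19462
  G=159: 159/255≈0.6235 > 0.04045 → ((0.6235+0.055)/1.055)^2.4 ≈ 0.34670
  B=27: 27/255≈0.1059 > 0.04045 → ((0.1059+0.055)/1.055)^2.4 ≈ 0.01096
  L1 = 0.2126×0.19462 + 0.7152×0.34670 + 0.0722×0.01096 ≈ 0.29013
Color 2 (204,107,174):
  R=204: 204/255≈0.8000 > 0.04045 → ((0.8000+0.055)/1.055)^2.4 ≈ 0.60383
  G=107: 107/255≈0.4196 > 0.04045 → ((0.4196+0.055)/1.055)^2.4 ≈ 0.14703
  B=174: 174/255≈0.6824 > 0.04045 → ((0.6824+0.055)/1.055)^2.4 ≈ 0.42327
  L2 = 0.2126×0.60383 + 0.7152×0.14703 + 0.0722×0.42327 ≈ 0.26409
Lighter = 0.29013, Darker = 0.26409
Ratio = (L_lighter + 0.05) / (L_darker + 0.05)
Ratio = (0.29013 + 0.05) / (0.26409 + 0.05) = 0.34013 / 0.31409 ≈ 1.0829
Ratio ≈ 1.08:1


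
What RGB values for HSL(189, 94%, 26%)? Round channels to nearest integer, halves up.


H=189°, S=0.94, L=0.26
C = (1-|2L-1|)×S = (1-|-0.48|)×0.94 = 0.4888
H' = H/60 = 189/60 ≈ 3.1500; X = C×(1-|H' mod 2 - 1|) = 0.41548
m = L - C/2 = 0.26 - 0.2444 = 0.0156
Sector ⌊H'⌋ = 3 → (R',G',B') = (0.0, 0.41548, 0.4888)
RGB = ((R'+m)×255, (G'+m)×255, (B'+m)×255) = (3.978, 109.9254, 128.622)
Round half up → RGB(4, 110, 129)


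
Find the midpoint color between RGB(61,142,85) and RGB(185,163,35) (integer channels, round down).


Midpoint: each channel = ⌊(C₁+C₂)/2⌋
R: ⌊(61+185)/2⌋ = 123
G: ⌊(142+163)/2⌋ = 152
B: ⌊(85+35)/2⌋ = 60
= RGB(123, 152, 60)


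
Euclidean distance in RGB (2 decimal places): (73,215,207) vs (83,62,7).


d = √[(R₁-R₂)² + (G₁-G₂)² + (B₁-B₂)²]
d = √[(73-83)² + (215-62)² + (207-7)²]
d = √[100 + 23409 + 40000]
d = √63509
d ≈ 252.01


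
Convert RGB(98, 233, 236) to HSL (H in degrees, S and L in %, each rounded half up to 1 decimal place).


Normalize: R'=98/255≈0.3843, G'=233/255≈0.9137, B'=236/255≈0.9255
Max=236/255, Min=98/255, Δ=Max-Min=138/255
L = (Max+Min)/2 = (236+98)/510 = 334/510 = 0.65490… → L = 65.5%
L > 0.5 → S = Δ/(2-Max-Min) = 138/(510-236-98) = 138/176 = 0.78409… → S = 78.4%
(the 1/255 factors cancel in S and H, so raw channel differences can be used)
Max is B' → H = 60 × ((R-G)/Δ + 4) = 60 × ((98-233)/138 + 4)
  -135/138 + 4 = -0.9782… + 4 = 3.0217…
  H = 60 × 3.0217… = 181.304…° → H = 181.3°
= HSL(181.3°, 78.4%, 65.5%)


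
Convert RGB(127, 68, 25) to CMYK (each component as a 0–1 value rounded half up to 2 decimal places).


R'=127/255≈0.4980, G'=68/255≈0.2667, B'=25/255≈0.0980
K = 1 - max(R',G',B') = 1 - 127/255 = 128/255 = 0.50196… → 0.50
(1-R'-K)/(1-K) simplifies to (max-R)/max with max = 127:
C = (127-127)/127 = 0/127 = 0 → 0.00
M = (127-68)/127 = 59/127 = 0.46456… → 0.46
Y = (127-25)/127 = 102/127 = 0.80314… → 0.80
= CMYK(0.00, 0.46, 0.80, 0.50)


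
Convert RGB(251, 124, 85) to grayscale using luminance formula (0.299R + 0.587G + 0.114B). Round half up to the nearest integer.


Gray = 0.299×R + 0.587×G + 0.114×B
Gray = 0.299×251 + 0.587×124 + 0.114×85
Gray = 75.049 + 72.788 + 9.690
Gray = 157.527 → round half up → 158
Gray = 158


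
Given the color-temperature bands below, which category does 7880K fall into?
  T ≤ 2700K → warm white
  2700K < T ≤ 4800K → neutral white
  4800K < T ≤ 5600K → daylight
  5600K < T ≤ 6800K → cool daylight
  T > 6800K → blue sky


Temperature: 7880K
7880K > 6800K → blue sky
Classification: blue sky


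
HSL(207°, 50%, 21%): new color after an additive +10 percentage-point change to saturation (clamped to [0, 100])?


Original S = 50%
Adjustment = +10 percentage points
New S = 50 + (10) = 60
Clamp to [0, 100] → 60
= HSL(207°, 60%, 21%)


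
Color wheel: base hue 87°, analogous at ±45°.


Base hue: 87°
Left analog: (87 - 45) mod 360 = 42°
Right analog: (87 + 45) mod 360 = 132°
Analogous hues = 42° and 132°


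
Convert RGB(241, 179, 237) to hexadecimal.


R = 241 → F1 (hex)
G = 179 → B3 (hex)
B = 237 → ED (hex)
Hex = #F1B3ED


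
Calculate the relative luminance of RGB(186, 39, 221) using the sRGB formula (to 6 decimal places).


Linearize each channel (sRGB transfer function): c = v/255; c_lin = c/12.92 if c ≤ 0.04045, else ((c+0.055)/1.055)^2.4
  R: 186/255 ≈ 0.729412 > 0.04045 → ((0.729412+0.055)/1.055)^2.4 ≈ 0.491021
  G: 39/255 ≈ 0.152941 > 0.04045 → ((0.152941+0.055)/1.055)^2.4 ≈ 0.020289
  B: 221/255 ≈ 0.866667 > 0.04045 → ((0.866667+0.055)/1.055)^2.4 ≈ 0.723055
R_lin = 0.491021, G_lin = 0.020289, B_lin = 0.723055
L = 0.2126×R + 0.7152×G + 0.0722×B
L = 0.2126×0.491021 + 0.7152×0.020289 + 0.0722×0.723055
L ≈ 0.171106


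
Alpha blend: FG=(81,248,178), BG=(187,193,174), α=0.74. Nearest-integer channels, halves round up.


C = α×F + (1-α)×B, with 1-α = 0.26
R: 0.74×81 + 0.26×187 = 59.94 + 48.62 = 108.56 → 109
G: 0.74×248 + 0.26×193 = 183.52 + 50.18 = 233.70 → 234
B: 0.74×178 + 0.26×174 = 131.72 + 45.24 = 176.96 → 177
= RGB(109, 234, 177)


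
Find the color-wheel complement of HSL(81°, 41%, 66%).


Complement = opposite side of color wheel = hue + 180°
H' = (81 + 180) mod 360 = 261°
S and L unchanged.
= HSL(261°, 41%, 66%)


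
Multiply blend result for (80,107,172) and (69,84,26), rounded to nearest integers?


Multiply: C = A×B/255, rounded to nearest integer
R: 80×69/255 = 5520/255 ≈ 21.647 → 22
G: 107×84/255 = 8988/255 ≈ 35.247 → 35
B: 172×26/255 = 4472/255 ≈ 17.537 → 18
= RGB(22, 35, 18)


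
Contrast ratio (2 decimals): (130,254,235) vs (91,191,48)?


Linearize each sRGB channel c=v/255: c/12.92 if c ≤ 0.04045 else ((c+0.055)/1.055)^2.4
L = 0.2126×R_lin + 0.7152×G_lin + 0.0722×B_lin
Color 1 (130,254,235):
  R=130: 130/255≈0.5098 > 0.04045 → ((0.5098+0.055)/1.055)^2.4 ≈ 0.22323
  G=254: 254/255≈0.9961 > 0.04045 → ((0.9961+0.055)/1.055)^2.4 ≈ 0.99110
  B=235: 235/255≈0.9216 > 0.04045 → ((0.9216+0.055)/1.055)^2.4 ≈ 0.83077
  L1 = 0.2126×0.22323 + 0.7152×0.99110 + 0.0722×0.83077 ≈ 0.81628
Color 2 (91,191,48):
  R=91: 91/255≈0.3569 > 0.04045 → ((0.3569+0.055)/1.055)^2.4 ≈ 0.10462
  G=191: 191/255≈0.7490 > 0.04045 → ((0.7490+0.055)/1.055)^2.4 ≈ 0.52100
  B=48: 48/255≈0.1882 > 0.04045 → ((0.1882+0.055)/1.055)^2.4 ≈ 0.02956
  L2 = 0.2126×0.10462 + 0.7152×0.52100 + 0.0722×0.02956 ≈ 0.39699
Lighter = 0.81628, Darker = 0.39699
Ratio = (L_lighter + 0.05) / (L_darker + 0.05)
Ratio = (0.81628 + 0.05) / (0.39699 + 0.05) = 0.86628 / 0.44699 ≈ 1.9380
Ratio ≈ 1.94:1


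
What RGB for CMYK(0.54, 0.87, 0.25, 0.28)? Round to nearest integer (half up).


R = 255 × (1-C) × (1-K) = 255 × 0.46 × 0.72 = 84.456 → 84
G = 255 × (1-M) × (1-K) = 255 × 0.13 × 0.72 = 23.868 → 24
B = 255 × (1-Y) × (1-K) = 255 × 0.75 × 0.72 = 137.7 → 138
= RGB(84, 24, 138)


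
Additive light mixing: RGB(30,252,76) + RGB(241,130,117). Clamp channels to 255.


Additive: each channel = min(255, C₁+C₂)
R: 30+241 = 271 → 255
G: 252+130 = 382 → 255
B: 76+117 = 193 → 193
= RGB(255, 255, 193)


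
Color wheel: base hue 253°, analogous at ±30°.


Base hue: 253°
Left analog: (253 - 30) mod 360 = 223°
Right analog: (253 + 30) mod 360 = 283°
Analogous hues = 223° and 283°


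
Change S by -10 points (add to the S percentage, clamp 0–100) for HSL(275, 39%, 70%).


Original S = 39%
Adjustment = -10 percentage points
New S = 39 + (-10) = 29
Clamp to [0, 100] → 29
= HSL(275°, 29%, 70%)


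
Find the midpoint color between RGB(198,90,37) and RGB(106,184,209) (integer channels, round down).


Midpoint: each channel = ⌊(C₁+C₂)/2⌋
R: ⌊(198+106)/2⌋ = 152
G: ⌊(90+184)/2⌋ = 137
B: ⌊(37+209)/2⌋ = 123
= RGB(152, 137, 123)


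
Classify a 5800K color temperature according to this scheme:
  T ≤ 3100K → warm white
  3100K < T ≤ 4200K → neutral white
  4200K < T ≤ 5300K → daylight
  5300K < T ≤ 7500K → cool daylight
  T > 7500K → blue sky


Temperature: 5800K
5300K < 5800K ≤ 7500K → cool daylight
Classification: cool daylight


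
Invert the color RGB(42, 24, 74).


Invert: (255-R, 255-G, 255-B)
R: 255-42 = 213
G: 255-24 = 231
B: 255-74 = 181
= RGB(213, 231, 181)


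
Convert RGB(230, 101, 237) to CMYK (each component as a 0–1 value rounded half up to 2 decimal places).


R'=230/255≈0.9020, G'=101/255≈0.3961, B'=237/255≈0.9294
K = 1 - max(R',G',B') = 1 - 237/255 = 18/255 = 0.07058… → 0.07
(1-R'-K)/(1-K) simplifies to (max-R)/max with max = 237:
C = (237-230)/237 = 7/237 = 0.02953… → 0.03
M = (237-101)/237 = 136/237 = 0.57383… → 0.57
Y = (237-237)/237 = 0/237 = 0 → 0.00
= CMYK(0.03, 0.57, 0.00, 0.07)


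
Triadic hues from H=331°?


Triadic: equally spaced at 120° intervals
H1 = 331°
H2 = (331 + 120) mod 360 = 91°
H3 = (331 + 240) mod 360 = 211°
Triadic = 331°, 91°, 211°


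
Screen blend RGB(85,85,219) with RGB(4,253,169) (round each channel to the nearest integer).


Screen: C = 255 - (255-A)×(255-B)/255, rounded to nearest integer
R: 255 - (255-85)×(255-4)/255 = 255 - 42670/255 ≈ 255 - 167.333 = 87.667 → 88
G: 255 - (255-85)×(255-253)/255 = 255 - 340/255 ≈ 255 - 1.333 = 253.667 → 254
B: 255 - (255-219)×(255-169)/255 = 255 - 3096/255 ≈ 255 - 12.141 = 242.859 → 243
= RGB(88, 254, 243)


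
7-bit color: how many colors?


Colors = 2^bits = 2^7
= 128 colors


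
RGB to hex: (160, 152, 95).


R = 160 → A0 (hex)
G = 152 → 98 (hex)
B = 95 → 5F (hex)
Hex = #A0985F


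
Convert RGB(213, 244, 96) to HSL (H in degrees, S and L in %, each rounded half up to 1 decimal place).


Normalize: R'=213/255≈0.8353, G'=244/255≈0.9569, B'=96/255≈0.3765
Max=244/255, Min=96/255, Δ=Max-Min=148/255
L = (Max+Min)/2 = (244+96)/510 = 340/510 = 0.66666… → L = 66.7%
L > 0.5 → S = Δ/(2-Max-Min) = 148/(510-244-96) = 148/170 = 0.87058… → S = 87.1%
(the 1/255 factors cancel in S and H, so raw channel differences can be used)
Max is G' → H = 60 × ((B-R)/Δ + 2) = 60 × ((96-213)/148 + 2)
  -117/148 + 2 = -0.7905… + 2 = 1.2094…
  H = 60 × 1.2094… = 72.567…° → H = 72.6°
= HSL(72.6°, 87.1%, 66.7%)


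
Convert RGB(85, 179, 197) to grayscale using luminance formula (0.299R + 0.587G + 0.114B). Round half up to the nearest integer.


Gray = 0.299×R + 0.587×G + 0.114×B
Gray = 0.299×85 + 0.587×179 + 0.114×197
Gray = 25.415 + 105.073 + 22.458
Gray = 152.946 → round half up → 153
Gray = 153


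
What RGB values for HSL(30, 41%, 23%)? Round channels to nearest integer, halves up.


H=30°, S=0.41, L=0.23
C = (1-|2L-1|)×S = (1-|-0.54|)×0.41 = 0.1886
H' = H/60 = 30/60 ≈ 0.5000; X = C×(1-|H' mod 2 - 1|) = 0.0943
m = L - C/2 = 0.23 - 0.0943 = 0.1357
Sector ⌊H'⌋ = 0 → (R',G',B') = (0.1886, 0.0943, 0.0)
RGB = ((R'+m)×255, (G'+m)×255, (B'+m)×255) = (82.6965, 58.65, 34.6035)
Round half up → RGB(83, 59, 35)


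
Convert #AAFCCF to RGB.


AA → 170 (R)
FC → 252 (G)
CF → 207 (B)
= RGB(170, 252, 207)


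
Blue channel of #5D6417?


Color: #5D6417
R = 5D = 93
G = 64 = 100
B = 17 = 23
Blue = 23


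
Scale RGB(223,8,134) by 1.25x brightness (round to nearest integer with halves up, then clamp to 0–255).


Multiply each channel by 1.25, round half up, clamp to [0, 255]
R: 223×1.25 = 278.75 → round → 279 → clamp → 255
G: 8×1.25 = 10
B: 134×1.25 = 167.5 → round → 168
= RGB(255, 10, 168)


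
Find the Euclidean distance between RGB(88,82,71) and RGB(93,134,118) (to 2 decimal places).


d = √[(R₁-R₂)² + (G₁-G₂)² + (B₁-B₂)²]
d = √[(88-93)² + (82-134)² + (71-118)²]
d = √[25 + 2704 + 2209]
d = √4938
d ≈ 70.27


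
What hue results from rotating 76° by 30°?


New hue = (H + rotation) mod 360
New hue = (76 + 30) mod 360
= 106 mod 360
= 106°


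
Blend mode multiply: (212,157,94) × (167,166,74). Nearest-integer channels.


Multiply: C = A×B/255, rounded to nearest integer
R: 212×167/255 = 35404/255 ≈ 138.839 → 139
G: 157×166/255 = 26062/255 ≈ 102.204 → 102
B: 94×74/255 = 6956/255 ≈ 27.278 → 27
= RGB(139, 102, 27)


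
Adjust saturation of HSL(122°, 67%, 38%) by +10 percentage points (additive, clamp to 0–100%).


Original S = 67%
Adjustment = +10 percentage points
New S = 67 + (10) = 77
Clamp to [0, 100] → 77
= HSL(122°, 77%, 38%)


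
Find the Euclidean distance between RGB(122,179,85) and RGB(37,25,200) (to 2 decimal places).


d = √[(R₁-R₂)² + (G₁-G₂)² + (B₁-B₂)²]
d = √[(122-37)² + (179-25)² + (85-200)²]
d = √[7225 + 23716 + 13225]
d = √44166
d ≈ 210.16


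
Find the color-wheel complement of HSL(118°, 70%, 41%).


Complement = opposite side of color wheel = hue + 180°
H' = (118 + 180) mod 360 = 298°
S and L unchanged.
= HSL(298°, 70%, 41%)


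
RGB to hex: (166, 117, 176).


R = 166 → A6 (hex)
G = 117 → 75 (hex)
B = 176 → B0 (hex)
Hex = #A675B0


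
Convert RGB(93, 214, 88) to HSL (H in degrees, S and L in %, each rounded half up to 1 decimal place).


Normalize: R'=93/255≈0.3647, G'=214/255≈0.8392, B'=88/255≈0.3451
Max=214/255, Min=88/255, Δ=Max-Min=126/255
L = (Max+Min)/2 = (214+88)/510 = 302/510 = 0.59215… → L = 59.2%
L > 0.5 → S = Δ/(2-Max-Min) = 126/(510-214-88) = 126/208 = 0.60576… → S = 60.6%
(the 1/255 factors cancel in S and H, so raw channel differences can be used)
Max is G' → H = 60 × ((B-R)/Δ + 2) = 60 × ((88-93)/126 + 2)
  -5/126 + 2 = -0.0396… + 2 = 1.9603…
  H = 60 × 1.9603… = 117.619…° → H = 117.6°
= HSL(117.6°, 60.6%, 59.2%)


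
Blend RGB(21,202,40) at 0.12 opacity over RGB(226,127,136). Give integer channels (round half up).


C = α×F + (1-α)×B, with 1-α = 0.88
R: 0.12×21 + 0.88×226 = 2.52 + 198.88 = 201.40 → 201
G: 0.12×202 + 0.88×127 = 24.24 + 111.76 = 136.00 → 136
B: 0.12×40 + 0.88×136 = 4.80 + 119.68 = 124.48 → 124
= RGB(201, 136, 124)


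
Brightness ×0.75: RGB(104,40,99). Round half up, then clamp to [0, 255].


Multiply each channel by 0.75, round half up, clamp to [0, 255]
R: 104×0.75 = 78
G: 40×0.75 = 30
B: 99×0.75 = 74.25 → round → 74
= RGB(78, 30, 74)


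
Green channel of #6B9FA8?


Color: #6B9FA8
R = 6B = 107
G = 9F = 159
B = A8 = 168
Green = 159


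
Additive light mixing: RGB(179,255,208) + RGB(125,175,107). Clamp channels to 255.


Additive: each channel = min(255, C₁+C₂)
R: 179+125 = 304 → 255
G: 255+175 = 430 → 255
B: 208+107 = 315 → 255
= RGB(255, 255, 255)


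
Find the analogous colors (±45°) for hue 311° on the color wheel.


Base hue: 311°
Left analog: (311 - 45) mod 360 = 266°
Right analog: (311 + 45) mod 360 = 356°
Analogous hues = 266° and 356°


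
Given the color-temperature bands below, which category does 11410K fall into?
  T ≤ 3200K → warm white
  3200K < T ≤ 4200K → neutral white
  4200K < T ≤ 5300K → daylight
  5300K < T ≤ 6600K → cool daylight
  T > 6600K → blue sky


Temperature: 11410K
11410K > 6600K → blue sky
Classification: blue sky


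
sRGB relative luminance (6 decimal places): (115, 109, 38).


Linearize each channel (sRGB transfer function): c = v/255; c_lin = c/12.92 if c ≤ 0.04045, else ((c+0.055)/1.055)^2.4
  R: 115/255 ≈ 0.450980 > 0.04045 → ((0.450980+0.055)/1.055)^2.4 ≈ 0.171441
  G: 109/255 ≈ 0.427451 > 0.04045 → ((0.427451+0.055)/1.055)^2.4 ≈ 0.152926
  B: 38/255 ≈ 0.149020 > 0.04045 → ((0.149020+0.055)/1.055)^2.4 ≈ 0.019382
R_lin = 0.171441, G_lin = 0.152926, B_lin = 0.019382
L = 0.2126×R + 0.7152×G + 0.0722×B
L = 0.2126×0.171441 + 0.7152×0.152926 + 0.0722×0.019382
L ≈ 0.147221


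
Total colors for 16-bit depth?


Colors = 2^bits = 2^16
= 65,536 colors


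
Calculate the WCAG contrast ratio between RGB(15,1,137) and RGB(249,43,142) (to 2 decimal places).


Linearize each sRGB channel c=v/255: c/12.92 if c ≤ 0.04045 else ((c+0.055)/1.055)^2.4
L = 0.2126×R_lin + 0.7152×G_lin + 0.0722×B_lin
Color 1 (15,1,137):
  R=15: 15/255≈0.0588 > 0.04045 → ((0.0588+0.055)/1.055)^2.4 ≈ 0.00478
  G=1: 1/255≈0.0039 ≤ 0.04045 → 0.0039/12.92 ≈ 0.00030
  B=137: 137/255≈0.5373 > 0.04045 → ((0.5373+0.055)/1.055)^2.4 ≈ 0.25016
  L1 = 0.2126×0.00478 + 0.7152×0.00030 + 0.0722×0.25016 ≈ 0.01929
Color 2 (249,43,142):
  R=249: 249/255≈0.9765 > 0.04045 → ((0.9765+0.055)/1.055)^2.4 ≈ 0.94731
  G=43: 43/255≈0.1686 > 0.04045 → ((0.1686+0.055)/1.055)^2.4 ≈ 0.02416
  B=142: 142/255≈0.5569 > 0.04045 → ((0.5569+0.055)/1.055)^2.4 ≈ 0.27050
  L2 = 0.2126×0.94731 + 0.7152×0.02416 + 0.0722×0.27050 ≈ 0.23820
Lighter = 0.23820, Darker = 0.01929
Ratio = (L_lighter + 0.05) / (L_darker + 0.05)
Ratio = (0.23820 + 0.05) / (0.01929 + 0.05) = 0.28820 / 0.06929 ≈ 4.1592
Ratio ≈ 4.16:1


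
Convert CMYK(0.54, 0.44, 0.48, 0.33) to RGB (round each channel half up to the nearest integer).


R = 255 × (1-C) × (1-K) = 255 × 0.46 × 0.67 = 78.591 → 79
G = 255 × (1-M) × (1-K) = 255 × 0.56 × 0.67 = 95.676 → 96
B = 255 × (1-Y) × (1-K) = 255 × 0.52 × 0.67 = 88.842 → 89
= RGB(79, 96, 89)


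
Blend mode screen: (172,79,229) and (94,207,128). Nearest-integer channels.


Screen: C = 255 - (255-A)×(255-B)/255, rounded to nearest integer
R: 255 - (255-172)×(255-94)/255 = 255 - 13363/255 ≈ 255 - 52.404 = 202.596 → 203
G: 255 - (255-79)×(255-207)/255 = 255 - 8448/255 ≈ 255 - 33.129 = 221.871 → 222
B: 255 - (255-229)×(255-128)/255 = 255 - 3302/255 ≈ 255 - 12.949 = 242.051 → 242
= RGB(203, 222, 242)


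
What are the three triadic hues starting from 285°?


Triadic: equally spaced at 120° intervals
H1 = 285°
H2 = (285 + 120) mod 360 = 45°
H3 = (285 + 240) mod 360 = 165°
Triadic = 285°, 45°, 165°


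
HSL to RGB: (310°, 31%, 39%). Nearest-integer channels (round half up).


H=310°, S=0.31, L=0.39
C = (1-|2L-1|)×S = (1-|-0.22|)×0.31 = 0.2418
H' = H/60 = 310/60 ≈ 5.1667; X = C×(1-|H' mod 2 - 1|) = 0.2015
m = L - C/2 = 0.39 - 0.1209 = 0.2691
Sector ⌊H'⌋ = 5 → (R',G',B') = (0.2418, 0.0, 0.2015)
RGB = ((R'+m)×255, (G'+m)×255, (B'+m)×255) = (130.2795, 68.6205, 120.003)
Round half up → RGB(130, 69, 120)


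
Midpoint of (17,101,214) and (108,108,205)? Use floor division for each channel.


Midpoint: each channel = ⌊(C₁+C₂)/2⌋
R: ⌊(17+108)/2⌋ = 62
G: ⌊(101+108)/2⌋ = 104
B: ⌊(214+205)/2⌋ = 209
= RGB(62, 104, 209)


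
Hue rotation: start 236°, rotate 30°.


New hue = (H + rotation) mod 360
New hue = (236 + 30) mod 360
= 266 mod 360
= 266°


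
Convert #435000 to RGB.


43 → 67 (R)
50 → 80 (G)
00 → 0 (B)
= RGB(67, 80, 0)


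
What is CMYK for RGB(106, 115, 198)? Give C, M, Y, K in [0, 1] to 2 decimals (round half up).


R'=106/255≈0.4157, G'=115/255≈0.4510, B'=198/255≈0.7765
K = 1 - max(R',G',B') = 1 - 198/255 = 57/255 = 0.22352… → 0.22
(1-R'-K)/(1-K) simplifies to (max-R)/max with max = 198:
C = (198-106)/198 = 92/198 = 0.46464… → 0.46
M = (198-115)/198 = 83/198 = 0.41919… → 0.42
Y = (198-198)/198 = 0/198 = 0 → 0.00
= CMYK(0.46, 0.42, 0.00, 0.22)


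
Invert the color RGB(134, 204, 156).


Invert: (255-R, 255-G, 255-B)
R: 255-134 = 121
G: 255-204 = 51
B: 255-156 = 99
= RGB(121, 51, 99)


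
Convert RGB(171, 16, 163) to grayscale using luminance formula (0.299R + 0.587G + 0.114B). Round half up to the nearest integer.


Gray = 0.299×R + 0.587×G + 0.114×B
Gray = 0.299×171 + 0.587×16 + 0.114×163
Gray = 51.129 + 9.392 + 18.582
Gray = 79.103 → round half up → 79
Gray = 79


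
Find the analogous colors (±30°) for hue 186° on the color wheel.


Base hue: 186°
Left analog: (186 - 30) mod 360 = 156°
Right analog: (186 + 30) mod 360 = 216°
Analogous hues = 156° and 216°


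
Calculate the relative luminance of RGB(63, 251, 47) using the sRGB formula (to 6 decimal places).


Linearize each channel (sRGB transfer function): c = v/255; c_lin = c/12.92 if c ≤ 0.04045, else ((c+0.055)/1.055)^2.4
  R: 63/255 ≈ 0.247059 > 0.04045 → ((0.247059+0.055)/1.055)^2.4 ≈ 0.049707
  G: 251/255 ≈ 0.984314 > 0.04045 → ((0.984314+0.055)/1.055)^2.4 ≈ 0.964686
  B: 47/255 ≈ 0.184314 > 0.04045 → ((0.184314+0.055)/1.055)^2.4 ≈ 0.028426
R_lin = 0.049707, G_lin = 0.964686, B_lin = 0.028426
L = 0.2126×R + 0.7152×G + 0.0722×B
L = 0.2126×0.049707 + 0.7152×0.964686 + 0.0722×0.028426
L ≈ 0.702564


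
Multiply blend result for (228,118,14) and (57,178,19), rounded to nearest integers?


Multiply: C = A×B/255, rounded to nearest integer
R: 228×57/255 = 12996/255 ≈ 50.965 → 51
G: 118×178/255 = 21004/255 ≈ 82.369 → 82
B: 14×19/255 = 266/255 ≈ 1.043 → 1
= RGB(51, 82, 1)


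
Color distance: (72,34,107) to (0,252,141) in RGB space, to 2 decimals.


d = √[(R₁-R₂)² + (G₁-G₂)² + (B₁-B₂)²]
d = √[(72-0)² + (34-252)² + (107-141)²]
d = √[5184 + 47524 + 1156]
d = √53864
d ≈ 232.09


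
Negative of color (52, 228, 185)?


Invert: (255-R, 255-G, 255-B)
R: 255-52 = 203
G: 255-228 = 27
B: 255-185 = 70
= RGB(203, 27, 70)


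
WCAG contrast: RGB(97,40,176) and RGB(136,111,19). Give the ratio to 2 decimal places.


Linearize each sRGB channel c=v/255: c/12.92 if c ≤ 0.04045 else ((c+0.055)/1.055)^2.4
L = 0.2126×R_lin + 0.7152×G_lin + 0.0722×B_lin
Color 1 (97,40,176):
  R=97: 97/255≈0.3804 > 0.04045 → ((0.3804+0.055)/1.055)^2.4 ≈ 0.11954
  G=40: 40/255≈0.1569 > 0.04045 → ((0.1569+0.055)/1.055)^2.4 ≈ 0.02122
  B=176: 176/255≈0.6902 > 0.04045 → ((0.6902+0.055)/1.055)^2.4 ≈ 0.43415
  L1 = 0.2126×0.11954 + 0.7152×0.02122 + 0.0722×0.43415 ≈ 0.07194
Color 2 (136,111,19):
  R=136: 136/255≈0.5333 > 0.04045 → ((0.5333+0.055)/1.055)^2.4 ≈ 0.24620
  G=111: 111/255≈0.4353 > 0.04045 → ((0.4353+0.055)/1.055)^2.4 ≈ 0.15896
  B=19: 19/255≈0.0745 > 0.04045 → ((0.0745+0.055)/1.055)^2.4 ≈ 0.00651
  L2 = 0.2126×0.24620 + 0.7152×0.15896 + 0.0722×0.00651 ≈ 0.16650
Lighter = 0.16650, Darker = 0.07194
Ratio = (L_lighter + 0.05) / (L_darker + 0.05)
Ratio = (0.16650 + 0.05) / (0.07194 + 0.05) = 0.21650 / 0.12194 ≈ 1.7755
Ratio ≈ 1.78:1
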